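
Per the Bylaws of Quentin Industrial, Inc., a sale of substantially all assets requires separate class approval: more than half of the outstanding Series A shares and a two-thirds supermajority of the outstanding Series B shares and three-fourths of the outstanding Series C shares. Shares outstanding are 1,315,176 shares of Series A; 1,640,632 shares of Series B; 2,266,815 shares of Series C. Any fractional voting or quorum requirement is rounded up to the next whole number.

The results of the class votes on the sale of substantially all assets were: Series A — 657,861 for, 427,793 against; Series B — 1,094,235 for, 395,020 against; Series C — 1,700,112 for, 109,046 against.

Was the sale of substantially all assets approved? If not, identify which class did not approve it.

Series A: a majority of 1315176 is 657589; 657,589 required, 657,861 in favor — approved.
Series B: 2/3 of 1640632 = 1093754.67, rounded up to 1093755; 1,093,755 required, 1,094,235 in favor — approved.
Series C: 3/4 of 2266815 = 1700111.25, rounded up to 1700112; 1,700,112 required, 1,700,112 in favor — approved.

Approved — every class gave the required vote.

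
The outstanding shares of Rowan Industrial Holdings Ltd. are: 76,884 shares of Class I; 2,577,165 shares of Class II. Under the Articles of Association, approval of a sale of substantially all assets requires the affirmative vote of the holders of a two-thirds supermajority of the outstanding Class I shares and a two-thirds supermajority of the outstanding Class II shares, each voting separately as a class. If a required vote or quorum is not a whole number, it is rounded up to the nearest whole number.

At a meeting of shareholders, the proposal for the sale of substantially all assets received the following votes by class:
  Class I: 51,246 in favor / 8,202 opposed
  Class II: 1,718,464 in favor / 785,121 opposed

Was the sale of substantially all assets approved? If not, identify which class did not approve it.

Not approved — the Class I shares did not give the required vote.

Class I: 2/3 of 76884 = 51256; 51,256 required, 51,246 in favor — not approved.
Class II: 2/3 of 2577165 = 1718110; 1,718,110 required, 1,718,464 in favor — approved.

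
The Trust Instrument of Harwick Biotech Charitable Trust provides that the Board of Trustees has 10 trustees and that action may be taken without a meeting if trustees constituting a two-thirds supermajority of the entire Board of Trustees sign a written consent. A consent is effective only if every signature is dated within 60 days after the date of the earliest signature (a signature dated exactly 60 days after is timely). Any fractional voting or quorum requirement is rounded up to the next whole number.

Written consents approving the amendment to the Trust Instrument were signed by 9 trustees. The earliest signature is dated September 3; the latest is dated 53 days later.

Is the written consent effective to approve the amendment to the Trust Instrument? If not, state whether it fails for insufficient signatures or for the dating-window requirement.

Signatures required: a two-thirds supermajority of 10 — 2/3 of 10 = 6.67, rounded up to 7, so 7 needed; 9 signed. Sufficient.
Dating window: the latest signature is 53 days after the earliest; the limit is 60 days. Within the window.

Effective — both the signature and dating-window requirements are satisfied.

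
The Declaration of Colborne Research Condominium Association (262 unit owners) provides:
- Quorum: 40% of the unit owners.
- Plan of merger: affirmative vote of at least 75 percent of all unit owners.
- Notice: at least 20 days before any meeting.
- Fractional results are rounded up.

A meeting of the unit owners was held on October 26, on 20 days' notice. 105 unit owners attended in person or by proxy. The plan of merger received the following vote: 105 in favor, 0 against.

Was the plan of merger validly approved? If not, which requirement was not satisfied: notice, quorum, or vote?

Invalid — vote requirement not satisfied.

Notice: 20 days given; 20 required. Satisfied.
Quorum: 40% of 262 = 104.80, rounded up to 105; 105 present. Satisfied.
Vote: requires three-fourths of all unit owners (262); 3/4 of 262 = 196.50, rounded up to 197, so 197 needed; 105 in favor. Not satisfied.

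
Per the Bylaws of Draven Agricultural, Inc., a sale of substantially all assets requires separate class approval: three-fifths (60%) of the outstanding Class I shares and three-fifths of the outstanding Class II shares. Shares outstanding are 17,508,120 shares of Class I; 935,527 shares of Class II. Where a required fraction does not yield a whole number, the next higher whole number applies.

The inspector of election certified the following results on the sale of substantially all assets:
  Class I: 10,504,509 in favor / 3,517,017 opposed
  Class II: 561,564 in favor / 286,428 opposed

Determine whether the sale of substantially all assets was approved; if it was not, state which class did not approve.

Not approved — the Class I shares did not give the required vote.

Class I: 3/5 of 17508120 = 10504872; 10,504,872 required, 10,504,509 in favor — not approved.
Class II: 3/5 of 935527 = 561316.20, rounded up to 561317; 561,317 required, 561,564 in favor — approved.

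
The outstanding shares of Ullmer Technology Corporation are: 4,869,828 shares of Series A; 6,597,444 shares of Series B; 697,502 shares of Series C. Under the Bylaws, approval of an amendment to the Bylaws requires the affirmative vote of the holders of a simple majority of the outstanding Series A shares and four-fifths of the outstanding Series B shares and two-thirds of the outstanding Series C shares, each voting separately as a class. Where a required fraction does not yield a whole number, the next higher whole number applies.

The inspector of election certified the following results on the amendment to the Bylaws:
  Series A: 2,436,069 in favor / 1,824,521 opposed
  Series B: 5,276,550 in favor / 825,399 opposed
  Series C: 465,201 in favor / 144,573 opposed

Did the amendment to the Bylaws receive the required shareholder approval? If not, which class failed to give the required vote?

Not approved — the Series B shares did not give the required vote.

Series A: a majority of 4869828 is 2434915; 2,434,915 required, 2,436,069 in favor — approved.
Series B: 4/5 of 6597444 = 5277955.20, rounded up to 5277956; 5,277,956 required, 5,276,550 in favor — not approved.
Series C: 2/3 of 697502 = 465001.33, rounded up to 465002; 465,002 required, 465,201 in favor — approved.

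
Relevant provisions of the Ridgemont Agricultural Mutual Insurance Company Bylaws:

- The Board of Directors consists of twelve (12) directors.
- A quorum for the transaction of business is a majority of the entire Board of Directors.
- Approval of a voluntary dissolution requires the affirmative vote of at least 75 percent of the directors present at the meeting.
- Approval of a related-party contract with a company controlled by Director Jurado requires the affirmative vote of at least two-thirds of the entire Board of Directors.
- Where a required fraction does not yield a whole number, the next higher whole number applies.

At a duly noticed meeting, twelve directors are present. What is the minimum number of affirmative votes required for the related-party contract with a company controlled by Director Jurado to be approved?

The related-party contract with a company controlled by Director Jurado requires two-thirds of the entire Board of Directors (12).
2/3 of 12 = 8.

8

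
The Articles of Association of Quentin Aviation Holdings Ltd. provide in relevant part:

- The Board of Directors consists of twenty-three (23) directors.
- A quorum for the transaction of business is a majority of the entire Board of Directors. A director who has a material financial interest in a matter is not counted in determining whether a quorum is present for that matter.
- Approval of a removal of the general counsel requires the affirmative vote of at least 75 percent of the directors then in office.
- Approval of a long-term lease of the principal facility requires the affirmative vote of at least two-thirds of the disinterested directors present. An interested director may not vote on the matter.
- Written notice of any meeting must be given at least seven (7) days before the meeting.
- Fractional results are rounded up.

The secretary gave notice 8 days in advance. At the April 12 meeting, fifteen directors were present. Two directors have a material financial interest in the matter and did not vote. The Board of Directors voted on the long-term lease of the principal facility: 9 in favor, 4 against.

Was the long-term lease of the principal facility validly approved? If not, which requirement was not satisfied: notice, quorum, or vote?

Valid — all requirements satisfied.

Notice: 8 days given; 7 required (8 ≥ 7). Satisfied.
Quorum: 15 present, but the 2 interested directors do not count, leaving 13. Quorum is 12. Satisfied.
Vote: the long-term lease of the principal facility requires two-thirds of the disinterested directors present (15 − 2 = 13). 2/3 of 13 = 8.67, rounded up to 9, so 9 affirmative votes are needed; 9 voted in favor. Satisfied.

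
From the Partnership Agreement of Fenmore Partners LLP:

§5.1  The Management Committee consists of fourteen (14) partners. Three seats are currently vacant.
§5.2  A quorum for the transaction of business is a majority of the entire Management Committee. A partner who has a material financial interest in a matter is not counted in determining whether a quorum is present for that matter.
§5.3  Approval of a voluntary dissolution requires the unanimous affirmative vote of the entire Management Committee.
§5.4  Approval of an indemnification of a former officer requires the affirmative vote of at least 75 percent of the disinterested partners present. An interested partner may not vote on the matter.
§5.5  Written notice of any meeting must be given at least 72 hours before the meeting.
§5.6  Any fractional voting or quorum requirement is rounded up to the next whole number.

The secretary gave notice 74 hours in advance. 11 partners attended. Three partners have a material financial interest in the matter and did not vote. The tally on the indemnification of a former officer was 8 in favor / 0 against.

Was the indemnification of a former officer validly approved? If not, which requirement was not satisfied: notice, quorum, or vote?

Valid — all requirements satisfied.

Notice: 74 hours given; 72 required (74 ≥ 72). Satisfied.
Quorum: 11 present, but the 3 interested partners do not count, leaving 8. Quorum is 8. Satisfied.
Vote: the indemnification of a former officer requires three-fourths of the disinterested partners present (11 − 3 = 8). 3/4 of 8 = 6, so 6 affirmative votes are needed; 8 voted in favor. Satisfied.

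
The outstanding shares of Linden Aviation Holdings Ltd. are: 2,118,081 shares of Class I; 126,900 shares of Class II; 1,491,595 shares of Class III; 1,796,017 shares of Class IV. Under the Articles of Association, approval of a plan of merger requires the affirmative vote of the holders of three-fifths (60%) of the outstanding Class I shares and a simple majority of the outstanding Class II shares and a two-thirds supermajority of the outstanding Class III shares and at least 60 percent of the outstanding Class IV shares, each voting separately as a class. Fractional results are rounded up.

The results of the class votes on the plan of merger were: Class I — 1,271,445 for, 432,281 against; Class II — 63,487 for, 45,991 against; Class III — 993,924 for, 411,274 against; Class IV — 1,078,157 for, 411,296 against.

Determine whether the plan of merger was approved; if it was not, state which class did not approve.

Not approved — the Class III shares did not give the required vote.

Class I: 3/5 of 2118081 = 1270848.60, rounded up to 1270849; 1,270,849 required, 1,271,445 in favor — approved.
Class II: a majority of 126900 is 63451; 63,451 required, 63,487 in favor — approved.
Class III: 2/3 of 1491595 = 994396.67, rounded up to 994397; 994,397 required, 993,924 in favor — not approved.
Class IV: 3/5 of 1796017 = 1077610.20, rounded up to 1077611; 1,077,611 required, 1,078,157 in favor — approved.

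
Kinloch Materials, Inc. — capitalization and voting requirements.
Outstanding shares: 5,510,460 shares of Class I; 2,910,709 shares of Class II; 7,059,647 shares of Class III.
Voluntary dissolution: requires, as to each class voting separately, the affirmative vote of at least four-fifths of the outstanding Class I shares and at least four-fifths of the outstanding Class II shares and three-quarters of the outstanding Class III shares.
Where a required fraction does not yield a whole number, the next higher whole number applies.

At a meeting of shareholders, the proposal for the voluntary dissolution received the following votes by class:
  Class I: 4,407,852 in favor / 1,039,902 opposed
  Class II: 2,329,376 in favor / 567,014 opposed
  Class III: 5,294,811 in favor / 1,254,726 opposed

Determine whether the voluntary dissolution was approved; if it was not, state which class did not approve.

Class I: 4/5 of 5510460 = 4408368; 4,408,368 required, 4,407,852 in favor — not approved.
Class II: 4/5 of 2910709 = 2328567.20, rounded up to 2328568; 2,328,568 required, 2,329,376 in favor — approved.
Class III: 3/4 of 7059647 = 5294735.25, rounded up to 5294736; 5,294,736 required, 5,294,811 in favor — approved.

Not approved — the Class I shares did not give the required vote.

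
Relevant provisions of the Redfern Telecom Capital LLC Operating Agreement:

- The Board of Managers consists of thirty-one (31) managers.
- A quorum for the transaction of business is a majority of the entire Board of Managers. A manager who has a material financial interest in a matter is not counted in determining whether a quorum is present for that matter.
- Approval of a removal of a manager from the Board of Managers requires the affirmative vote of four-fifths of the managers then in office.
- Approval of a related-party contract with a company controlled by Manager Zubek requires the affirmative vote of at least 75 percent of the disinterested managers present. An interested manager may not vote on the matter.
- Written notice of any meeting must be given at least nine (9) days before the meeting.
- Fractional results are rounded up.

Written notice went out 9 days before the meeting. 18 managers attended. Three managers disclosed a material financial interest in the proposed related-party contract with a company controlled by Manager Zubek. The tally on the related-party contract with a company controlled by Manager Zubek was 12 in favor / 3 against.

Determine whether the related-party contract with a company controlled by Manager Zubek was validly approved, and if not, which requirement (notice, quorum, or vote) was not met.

Invalid — quorum requirement not satisfied.

Notice: 9 days given; 9 required (9 ≥ 9). Satisfied.
Quorum: 18 present, but the 3 interested managers do not count, leaving 15. Quorum is 16. Not satisfied.
Vote: the related-party contract with a company controlled by Manager Zubek requires three-fourths of the disinterested managers present (18 − 3 = 15). 3/4 of 15 = 11.25, rounded up to 12, so 12 affirmative votes are needed; 12 voted in favor. Satisfied. (Moot — without a quorum no business can be validly transacted.)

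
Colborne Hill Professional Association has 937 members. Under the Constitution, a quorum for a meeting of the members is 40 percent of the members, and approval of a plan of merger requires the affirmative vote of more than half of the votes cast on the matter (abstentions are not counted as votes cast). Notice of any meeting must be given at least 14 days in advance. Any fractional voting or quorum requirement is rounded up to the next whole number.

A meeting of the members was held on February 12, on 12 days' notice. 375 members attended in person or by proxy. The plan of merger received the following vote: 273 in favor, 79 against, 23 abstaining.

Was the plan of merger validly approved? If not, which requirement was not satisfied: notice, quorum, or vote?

Invalid — notice requirement not satisfied.

Notice: 12 days given; 14 required. Not satisfied.
Quorum: 40% of 937 = 374.80, rounded up to 375; 375 present. Satisfied.
Vote: requires a majority of the votes cast (375 − 23 abstaining = 352); a majority of 352 is 177, so 177 needed; 273 in favor. Satisfied.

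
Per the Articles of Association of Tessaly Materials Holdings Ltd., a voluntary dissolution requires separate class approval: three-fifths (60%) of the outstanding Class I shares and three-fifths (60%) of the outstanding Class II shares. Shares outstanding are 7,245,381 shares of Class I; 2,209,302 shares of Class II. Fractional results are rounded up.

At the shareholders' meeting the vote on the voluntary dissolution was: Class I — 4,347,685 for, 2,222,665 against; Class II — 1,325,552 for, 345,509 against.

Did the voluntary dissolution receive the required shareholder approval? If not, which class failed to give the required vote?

Class I: 3/5 of 7245381 = 4347228.60, rounded up to 4347229; 4,347,229 required, 4,347,685 in favor — approved.
Class II: 3/5 of 2209302 = 1325581.20, rounded up to 1325582; 1,325,582 required, 1,325,552 in favor — not approved.

Not approved — the Class II shares did not give the required vote.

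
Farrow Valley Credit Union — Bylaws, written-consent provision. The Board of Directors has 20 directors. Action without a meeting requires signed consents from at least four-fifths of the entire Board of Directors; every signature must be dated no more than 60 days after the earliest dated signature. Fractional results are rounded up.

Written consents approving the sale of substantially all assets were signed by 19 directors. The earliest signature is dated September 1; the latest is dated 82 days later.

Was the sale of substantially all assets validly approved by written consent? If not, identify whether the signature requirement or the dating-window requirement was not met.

Not effective — dating-window requirement not satisfied.

Signatures required: at least four-fifths of 20 — 4/5 of 20 = 16, so 16 needed; 19 signed. Sufficient.
Dating window: the latest signature is 82 days after the earliest; the limit is 60 days. Outside the window.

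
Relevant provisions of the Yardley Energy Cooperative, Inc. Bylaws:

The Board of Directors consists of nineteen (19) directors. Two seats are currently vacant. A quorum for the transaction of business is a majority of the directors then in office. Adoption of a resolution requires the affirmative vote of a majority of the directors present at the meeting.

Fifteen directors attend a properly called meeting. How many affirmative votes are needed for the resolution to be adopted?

8

The resolution requires a majority of the directors present (15).
A majority of 15 is 8.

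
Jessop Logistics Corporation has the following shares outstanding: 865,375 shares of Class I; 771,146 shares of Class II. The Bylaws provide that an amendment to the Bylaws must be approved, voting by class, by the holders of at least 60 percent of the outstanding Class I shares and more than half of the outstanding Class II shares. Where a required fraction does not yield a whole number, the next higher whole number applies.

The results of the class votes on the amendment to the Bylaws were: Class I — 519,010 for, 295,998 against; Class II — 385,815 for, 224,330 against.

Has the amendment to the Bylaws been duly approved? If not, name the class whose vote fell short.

Class I: 3/5 of 865375 = 519225; 519,225 required, 519,010 in favor — not approved.
Class II: a majority of 771146 is 385574; 385,574 required, 385,815 in favor — approved.

Not approved — the Class I shares did not give the required vote.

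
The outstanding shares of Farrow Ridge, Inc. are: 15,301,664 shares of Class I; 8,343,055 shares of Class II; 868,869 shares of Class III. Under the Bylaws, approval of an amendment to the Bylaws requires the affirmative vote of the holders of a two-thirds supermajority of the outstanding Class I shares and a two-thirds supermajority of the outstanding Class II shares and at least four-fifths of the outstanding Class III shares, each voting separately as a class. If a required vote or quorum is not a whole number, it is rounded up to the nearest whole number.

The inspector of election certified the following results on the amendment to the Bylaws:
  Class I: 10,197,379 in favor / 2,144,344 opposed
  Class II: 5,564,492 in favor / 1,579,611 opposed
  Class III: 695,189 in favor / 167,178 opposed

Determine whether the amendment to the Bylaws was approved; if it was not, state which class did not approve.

Class I: 2/3 of 15301664 = 10201109.33, rounded up to 10201110; 10,201,110 required, 10,197,379 in favor — not approved.
Class II: 2/3 of 8343055 = 5562036.67, rounded up to 5562037; 5,562,037 required, 5,564,492 in favor — approved.
Class III: 4/5 of 868869 = 695095.20, rounded up to 695096; 695,096 required, 695,189 in favor — approved.

Not approved — the Class I shares did not give the required vote.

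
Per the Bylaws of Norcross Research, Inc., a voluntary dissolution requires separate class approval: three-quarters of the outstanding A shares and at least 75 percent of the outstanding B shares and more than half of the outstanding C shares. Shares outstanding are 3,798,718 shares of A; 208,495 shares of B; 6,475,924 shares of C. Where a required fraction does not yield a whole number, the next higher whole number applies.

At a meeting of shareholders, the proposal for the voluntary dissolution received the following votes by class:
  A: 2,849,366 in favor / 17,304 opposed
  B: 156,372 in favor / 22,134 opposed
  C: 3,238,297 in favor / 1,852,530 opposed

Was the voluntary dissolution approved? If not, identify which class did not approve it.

A: 3/4 of 3798718 = 2849038.50, rounded up to 2849039; 2,849,039 required, 2,849,366 in favor — approved.
B: 3/4 of 208495 = 156371.25, rounded up to 156372; 156,372 required, 156,372 in favor — approved.
C: a majority of 6475924 is 3237963; 3,237,963 required, 3,238,297 in favor — approved.

Approved — every class gave the required vote.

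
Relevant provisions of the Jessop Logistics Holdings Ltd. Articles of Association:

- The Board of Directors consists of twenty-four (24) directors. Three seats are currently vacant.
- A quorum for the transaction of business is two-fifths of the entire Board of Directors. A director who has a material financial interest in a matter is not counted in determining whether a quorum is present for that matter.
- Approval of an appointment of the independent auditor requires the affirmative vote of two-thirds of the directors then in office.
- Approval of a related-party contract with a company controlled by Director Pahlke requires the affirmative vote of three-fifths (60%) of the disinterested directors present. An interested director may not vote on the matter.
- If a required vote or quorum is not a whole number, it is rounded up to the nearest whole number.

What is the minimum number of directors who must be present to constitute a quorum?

2/5 of 24 = 9.60, rounded up to 10.

10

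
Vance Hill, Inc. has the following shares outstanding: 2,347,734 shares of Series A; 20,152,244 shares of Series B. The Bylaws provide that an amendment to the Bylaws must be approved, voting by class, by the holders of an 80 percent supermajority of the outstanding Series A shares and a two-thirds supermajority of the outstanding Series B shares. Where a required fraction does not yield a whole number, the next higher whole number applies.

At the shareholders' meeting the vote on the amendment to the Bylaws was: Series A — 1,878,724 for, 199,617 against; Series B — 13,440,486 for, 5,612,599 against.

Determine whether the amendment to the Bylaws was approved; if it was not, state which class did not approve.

Approved — every class gave the required vote.

Series A: 4/5 of 2347734 = 1878187.20, rounded up to 1878188; 1,878,188 required, 1,878,724 in favor — approved.
Series B: 2/3 of 20152244 = 13434829.33, rounded up to 13434830; 13,434,830 required, 13,440,486 in favor — approved.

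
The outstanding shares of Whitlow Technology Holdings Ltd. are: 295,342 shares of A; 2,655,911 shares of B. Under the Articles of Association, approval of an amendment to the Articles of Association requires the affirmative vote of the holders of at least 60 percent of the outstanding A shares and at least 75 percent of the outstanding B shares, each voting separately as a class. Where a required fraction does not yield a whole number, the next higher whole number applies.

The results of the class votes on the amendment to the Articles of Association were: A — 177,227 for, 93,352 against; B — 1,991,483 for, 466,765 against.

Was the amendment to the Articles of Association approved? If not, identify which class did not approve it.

A: 3/5 of 295342 = 177205.20, rounded up to 177206; 177,206 required, 177,227 in favor — approved.
B: 3/4 of 2655911 = 1991933.25, rounded up to 1991934; 1,991,934 required, 1,991,483 in favor — not approved.

Not approved — the B shares did not give the required vote.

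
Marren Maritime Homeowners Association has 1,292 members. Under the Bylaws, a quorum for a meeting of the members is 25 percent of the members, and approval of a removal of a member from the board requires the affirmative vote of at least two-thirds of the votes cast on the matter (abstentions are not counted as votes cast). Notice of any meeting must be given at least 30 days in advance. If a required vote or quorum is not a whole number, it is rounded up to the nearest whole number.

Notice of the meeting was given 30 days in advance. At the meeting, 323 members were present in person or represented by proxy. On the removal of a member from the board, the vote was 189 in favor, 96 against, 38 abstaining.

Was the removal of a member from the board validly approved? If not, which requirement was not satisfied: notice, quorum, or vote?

Invalid — vote requirement not satisfied.

Notice: 30 days given; 30 required. Satisfied.
Quorum: 25% of 1,292 = 323; 323 present. Satisfied.
Vote: requires two-thirds of the votes cast (323 − 38 abstaining = 285); 2/3 of 285 = 190, so 190 needed; 189 in favor. Not satisfied.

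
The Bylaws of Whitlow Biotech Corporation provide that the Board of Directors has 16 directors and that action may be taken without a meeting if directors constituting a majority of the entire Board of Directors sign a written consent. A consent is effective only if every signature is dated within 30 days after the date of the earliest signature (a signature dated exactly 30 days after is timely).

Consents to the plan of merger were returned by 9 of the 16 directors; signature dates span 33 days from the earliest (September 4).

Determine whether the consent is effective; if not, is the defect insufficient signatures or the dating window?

Signatures required: a majority of 16 — a majority of 16 is 9, so 9 needed; 9 signed. Sufficient.
Dating window: the latest signature is 33 days after the earliest; the limit is 30 days. Outside the window.

Not effective — dating-window requirement not satisfied.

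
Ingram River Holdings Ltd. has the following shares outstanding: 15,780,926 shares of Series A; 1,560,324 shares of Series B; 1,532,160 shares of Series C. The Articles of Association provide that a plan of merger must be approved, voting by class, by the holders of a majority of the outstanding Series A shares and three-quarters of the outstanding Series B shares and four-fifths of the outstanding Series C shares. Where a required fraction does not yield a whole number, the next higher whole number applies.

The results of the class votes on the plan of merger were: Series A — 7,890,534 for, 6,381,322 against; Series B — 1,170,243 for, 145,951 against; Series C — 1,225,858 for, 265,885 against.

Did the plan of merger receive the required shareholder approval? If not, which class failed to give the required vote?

Approved — every class gave the required vote.

Series A: a majority of 15780926 is 7890464; 7,890,464 required, 7,890,534 in favor — approved.
Series B: 3/4 of 1560324 = 1170243; 1,170,243 required, 1,170,243 in favor — approved.
Series C: 4/5 of 1532160 = 1225728; 1,225,728 required, 1,225,858 in favor — approved.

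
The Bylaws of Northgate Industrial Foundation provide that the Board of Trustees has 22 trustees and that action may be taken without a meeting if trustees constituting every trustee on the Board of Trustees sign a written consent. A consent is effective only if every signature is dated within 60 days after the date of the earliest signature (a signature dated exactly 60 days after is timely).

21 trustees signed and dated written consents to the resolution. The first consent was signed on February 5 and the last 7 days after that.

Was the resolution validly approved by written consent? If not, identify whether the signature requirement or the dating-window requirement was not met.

Signatures required: every one of 22 — unanimous means all 22, so 22 needed; 21 signed. Insufficient.
Dating window: the latest signature is 7 days after the earliest; the limit is 60 days. Within the window.

Not effective — insufficient signatures.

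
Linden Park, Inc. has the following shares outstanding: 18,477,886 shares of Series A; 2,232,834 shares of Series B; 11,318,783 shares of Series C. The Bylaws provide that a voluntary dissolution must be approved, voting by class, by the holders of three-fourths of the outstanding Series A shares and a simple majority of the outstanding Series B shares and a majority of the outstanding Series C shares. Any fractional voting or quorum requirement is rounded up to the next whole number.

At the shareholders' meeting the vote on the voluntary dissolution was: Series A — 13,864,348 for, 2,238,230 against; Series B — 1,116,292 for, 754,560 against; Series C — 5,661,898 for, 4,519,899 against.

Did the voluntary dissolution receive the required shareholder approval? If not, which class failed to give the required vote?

Series A: 3/4 of 18477886 = 13858414.50, rounded up to 13858415; 13,858,415 required, 13,864,348 in favor — approved.
Series B: a majority of 2232834 is 1116418; 1,116,418 required, 1,116,292 in favor — not approved.
Series C: a majority of 11318783 is 5659392; 5,659,392 required, 5,661,898 in favor — approved.

Not approved — the Series B shares did not give the required vote.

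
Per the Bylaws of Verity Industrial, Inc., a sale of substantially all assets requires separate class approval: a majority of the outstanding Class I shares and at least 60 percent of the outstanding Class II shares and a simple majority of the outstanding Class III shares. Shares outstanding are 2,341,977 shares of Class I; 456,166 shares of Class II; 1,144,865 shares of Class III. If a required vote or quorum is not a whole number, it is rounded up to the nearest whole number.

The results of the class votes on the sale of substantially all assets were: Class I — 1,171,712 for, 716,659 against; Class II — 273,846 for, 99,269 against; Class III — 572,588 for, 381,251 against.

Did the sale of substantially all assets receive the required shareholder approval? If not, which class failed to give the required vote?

Class I: a majority of 2341977 is 1170989; 1,170,989 required, 1,171,712 in favor — approved.
Class II: 3/5 of 456166 = 273699.60, rounded up to 273700; 273,700 required, 273,846 in favor — approved.
Class III: a majority of 1144865 is 572433; 572,433 required, 572,588 in favor — approved.

Approved — every class gave the required vote.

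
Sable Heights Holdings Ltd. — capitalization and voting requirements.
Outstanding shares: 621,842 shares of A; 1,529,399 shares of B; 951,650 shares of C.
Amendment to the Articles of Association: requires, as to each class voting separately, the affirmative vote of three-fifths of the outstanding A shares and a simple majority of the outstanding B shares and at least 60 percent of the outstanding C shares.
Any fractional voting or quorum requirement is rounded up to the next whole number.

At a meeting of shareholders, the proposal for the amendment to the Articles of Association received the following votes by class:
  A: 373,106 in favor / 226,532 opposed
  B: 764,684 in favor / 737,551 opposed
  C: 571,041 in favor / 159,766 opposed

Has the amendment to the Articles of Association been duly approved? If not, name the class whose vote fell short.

Not approved — the B shares did not give the required vote.

A: 3/5 of 621842 = 373105.20, rounded up to 373106; 373,106 required, 373,106 in favor — approved.
B: a majority of 1529399 is 764700; 764,700 required, 764,684 in favor — not approved.
C: 3/5 of 951650 = 570990; 570,990 required, 571,041 in favor — approved.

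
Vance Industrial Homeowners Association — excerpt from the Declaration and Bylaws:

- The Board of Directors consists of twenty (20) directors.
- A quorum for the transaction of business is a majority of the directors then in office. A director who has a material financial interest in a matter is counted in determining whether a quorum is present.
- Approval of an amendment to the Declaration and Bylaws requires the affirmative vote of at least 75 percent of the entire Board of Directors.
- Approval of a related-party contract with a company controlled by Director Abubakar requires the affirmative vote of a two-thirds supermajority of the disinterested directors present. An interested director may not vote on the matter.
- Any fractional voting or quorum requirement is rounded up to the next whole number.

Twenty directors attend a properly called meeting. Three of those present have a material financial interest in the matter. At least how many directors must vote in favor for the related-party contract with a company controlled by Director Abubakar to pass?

The related-party contract with a company controlled by Director Abubakar requires two-thirds of the disinterested directors present (20 − 3 = 17).
2/3 of 17 = 11.33, rounded up to 12.

12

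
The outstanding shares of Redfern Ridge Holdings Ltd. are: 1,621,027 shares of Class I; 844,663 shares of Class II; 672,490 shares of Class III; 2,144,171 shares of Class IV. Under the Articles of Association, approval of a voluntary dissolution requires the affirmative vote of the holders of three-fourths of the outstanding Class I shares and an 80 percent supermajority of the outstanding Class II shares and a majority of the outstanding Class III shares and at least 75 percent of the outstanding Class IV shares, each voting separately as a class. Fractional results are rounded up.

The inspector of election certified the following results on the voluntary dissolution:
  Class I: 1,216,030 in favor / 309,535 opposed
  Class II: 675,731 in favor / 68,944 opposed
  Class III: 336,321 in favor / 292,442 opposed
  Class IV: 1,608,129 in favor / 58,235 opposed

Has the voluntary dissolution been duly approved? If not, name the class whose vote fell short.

Approved — every class gave the required vote.

Class I: 3/4 of 1621027 = 1215770.25, rounded up to 1215771; 1,215,771 required, 1,216,030 in favor — approved.
Class II: 4/5 of 844663 = 675730.40, rounded up to 675731; 675,731 required, 675,731 in favor — approved.
Class III: a majority of 672490 is 336246; 336,246 required, 336,321 in favor — approved.
Class IV: 3/4 of 2144171 = 1608128.25, rounded up to 1608129; 1,608,129 required, 1,608,129 in favor — approved.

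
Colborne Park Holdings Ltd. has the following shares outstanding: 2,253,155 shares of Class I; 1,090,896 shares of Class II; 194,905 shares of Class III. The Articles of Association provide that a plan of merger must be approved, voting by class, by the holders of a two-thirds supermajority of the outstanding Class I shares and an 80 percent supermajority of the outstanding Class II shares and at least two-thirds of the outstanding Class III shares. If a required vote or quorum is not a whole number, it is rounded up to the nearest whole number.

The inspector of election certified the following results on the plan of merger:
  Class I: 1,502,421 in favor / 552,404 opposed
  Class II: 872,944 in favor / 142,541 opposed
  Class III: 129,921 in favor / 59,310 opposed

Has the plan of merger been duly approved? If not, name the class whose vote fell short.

Class I: 2/3 of 2253155 = 1502103.33, rounded up to 1502104; 1,502,104 required, 1,502,421 in favor — approved.
Class II: 4/5 of 1090896 = 872716.80, rounded up to 872717; 872,717 required, 872,944 in favor — approved.
Class III: 2/3 of 194905 = 129936.67, rounded up to 129937; 129,937 required, 129,921 in favor — not approved.

Not approved — the Class III shares did not give the required vote.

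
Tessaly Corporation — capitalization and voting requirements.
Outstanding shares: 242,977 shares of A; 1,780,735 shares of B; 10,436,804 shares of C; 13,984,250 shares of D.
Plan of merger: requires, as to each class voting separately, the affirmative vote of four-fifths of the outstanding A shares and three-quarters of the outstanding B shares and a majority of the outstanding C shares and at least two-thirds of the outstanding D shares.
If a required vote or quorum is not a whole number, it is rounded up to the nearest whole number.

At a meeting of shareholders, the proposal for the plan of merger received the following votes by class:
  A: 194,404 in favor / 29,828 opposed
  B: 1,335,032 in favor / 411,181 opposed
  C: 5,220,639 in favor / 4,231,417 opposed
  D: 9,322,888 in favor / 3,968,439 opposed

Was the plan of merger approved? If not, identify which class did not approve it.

A: 4/5 of 242977 = 194381.60, rounded up to 194382; 194,382 required, 194,404 in favor — approved.
B: 3/4 of 1780735 = 1335551.25, rounded up to 1335552; 1,335,552 required, 1,335,032 in favor — not approved.
C: a majority of 10436804 is 5218403; 5,218,403 required, 5,220,639 in favor — approved.
D: 2/3 of 13984250 = 9322833.33, rounded up to 9322834; 9,322,834 required, 9,322,888 in favor — approved.

Not approved — the B shares did not give the required vote.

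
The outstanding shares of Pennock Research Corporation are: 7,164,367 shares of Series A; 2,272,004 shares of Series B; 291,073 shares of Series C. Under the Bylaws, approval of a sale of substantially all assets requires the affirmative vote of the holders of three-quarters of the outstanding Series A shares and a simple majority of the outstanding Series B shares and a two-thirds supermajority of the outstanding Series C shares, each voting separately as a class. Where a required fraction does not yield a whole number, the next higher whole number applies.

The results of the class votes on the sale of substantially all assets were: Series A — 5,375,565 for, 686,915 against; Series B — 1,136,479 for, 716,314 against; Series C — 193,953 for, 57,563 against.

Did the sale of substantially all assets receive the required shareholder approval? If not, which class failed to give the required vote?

Series A: 3/4 of 7164367 = 5373275.25, rounded up to 5373276; 5,373,276 required, 5,375,565 in favor — approved.
Series B: a majority of 2272004 is 1136003; 1,136,003 required, 1,136,479 in favor — approved.
Series C: 2/3 of 291073 = 194048.67, rounded up to 194049; 194,049 required, 193,953 in favor — not approved.

Not approved — the Series C shares did not give the required vote.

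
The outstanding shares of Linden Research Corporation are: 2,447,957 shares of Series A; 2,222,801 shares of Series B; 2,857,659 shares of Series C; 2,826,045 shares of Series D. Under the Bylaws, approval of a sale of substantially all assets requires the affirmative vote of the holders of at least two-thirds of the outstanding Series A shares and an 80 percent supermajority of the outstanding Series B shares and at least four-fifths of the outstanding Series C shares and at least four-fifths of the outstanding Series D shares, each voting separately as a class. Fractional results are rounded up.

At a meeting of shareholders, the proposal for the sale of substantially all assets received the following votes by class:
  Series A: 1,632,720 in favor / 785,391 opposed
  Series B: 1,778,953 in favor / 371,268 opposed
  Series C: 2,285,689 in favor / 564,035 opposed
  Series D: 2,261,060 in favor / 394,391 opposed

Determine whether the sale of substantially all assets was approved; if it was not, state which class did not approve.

Not approved — the Series C shares did not give the required vote.

Series A: 2/3 of 2447957 = 1631971.33, rounded up to 1631972; 1,631,972 required, 1,632,720 in favor — approved.
Series B: 4/5 of 2222801 = 1778240.80, rounded up to 1778241; 1,778,241 required, 1,778,953 in favor — approved.
Series C: 4/5 of 2857659 = 2286127.20, rounded up to 2286128; 2,286,128 required, 2,285,689 in favor — not approved.
Series D: 4/5 of 2826045 = 2260836; 2,260,836 required, 2,261,060 in favor — approved.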